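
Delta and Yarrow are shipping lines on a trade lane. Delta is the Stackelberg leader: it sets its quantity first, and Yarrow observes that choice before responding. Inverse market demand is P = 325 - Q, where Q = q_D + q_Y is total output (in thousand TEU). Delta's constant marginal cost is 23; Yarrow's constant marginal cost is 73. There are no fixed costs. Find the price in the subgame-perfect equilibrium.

111

Solve by backward induction. Given q_D, the follower Yarrow maximises π_Y = (325 - q_D - q_Y)q_Y - 73q_Y.
Setting the follower's marginal profit to zero, 252 - q_D - 2q_Y = 0, i.e. q_Y = (252 - q_D)/2.
The leader anticipates this reaction. Substituting into P = 325 - Q gives P = 199 - (1/2)q_D, so π_D = (199 - (1/2)q_D)q_D - 23q_D.
Maximising: ∂π_D/∂q_D = 176 - q_D = 0, giving q_D = 176.
Then q_Y = (252 - 176)/2 = 38.
Total output Q = 214, so price P = 325 - 214 = 111.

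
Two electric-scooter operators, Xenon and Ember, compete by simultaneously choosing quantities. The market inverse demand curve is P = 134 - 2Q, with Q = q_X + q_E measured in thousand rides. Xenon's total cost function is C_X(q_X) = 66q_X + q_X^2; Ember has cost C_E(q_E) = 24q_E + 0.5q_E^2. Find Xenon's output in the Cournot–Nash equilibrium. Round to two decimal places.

4.62

Xenon's profit: π_X = (134 - 2Q)q_X - (66q_X + q_X²). Setting ∂π_X/∂q_X = 0: 68 - 6q_X - 2(q_E) = 0.
Ember's first-order condition: 110 - 5q_E - 2(q_X) = 0.
Best responses: q_X = (68 - 2q_E)/6, q_E = (110 - 2q_X)/5.
Substituting one into the other gives q_X = 60/13 and q_E = 262/13.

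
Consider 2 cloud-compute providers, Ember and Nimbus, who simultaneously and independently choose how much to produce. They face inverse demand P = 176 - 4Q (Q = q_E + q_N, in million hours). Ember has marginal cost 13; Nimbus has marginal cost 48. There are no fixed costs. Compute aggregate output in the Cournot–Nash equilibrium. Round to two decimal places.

24.25

Ember's profit: π_E = (176 - 4Q)q_E - (13q_E). Setting ∂π_E/∂q_E = 0: 163 - 8q_E - 4(q_N) = 0.
Nimbus's first-order condition: 128 - 8q_N - 4(q_E) = 0.
Rearranging gives the reaction functions q_E = (163 - 4q_N)/8 and q_N = (128 - 4q_E)/8.
Solving the pair: q_E = 33/2, q_N = 31/4.
Total output Q = 33/2 + 31/4 = 97/4.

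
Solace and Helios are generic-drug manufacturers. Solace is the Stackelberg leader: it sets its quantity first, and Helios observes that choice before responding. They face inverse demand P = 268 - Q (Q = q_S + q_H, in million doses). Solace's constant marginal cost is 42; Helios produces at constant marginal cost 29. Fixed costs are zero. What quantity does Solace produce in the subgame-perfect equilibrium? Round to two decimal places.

106.50

The follower Helios best-responds to any q_S: π_H = (268 - Q)q_H - 29q_H.
Setting the follower's marginal profit to zero, 239 - q_S - 2q_H = 0, i.e. q_H = (239 - q_S)/2.
Solace substitutes q_H(q_S) into its own profit: π_S = q_S(268 - q_S - (239 - q_S)/2) - 42q_S = (297/2 - (1/2)q_S)q_S - 42q_S.
The leader's first-order condition 213/2 - q_S = 0 yields q_S = 213/2.
Then q_H = (239 - 213/2)/2 = 265/4.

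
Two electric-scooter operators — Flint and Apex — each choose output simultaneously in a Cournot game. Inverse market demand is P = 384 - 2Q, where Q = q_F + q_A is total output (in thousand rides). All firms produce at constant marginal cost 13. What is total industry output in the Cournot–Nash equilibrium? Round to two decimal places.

123.67

Each firm earns π_i = (384 - 2Q)q_i - 13q_i.
Setting ∂π_i/∂q_i = 0 with rivals' quantities fixed: 371 - 4q_i - 2q_j = 0.
By symmetry each firm produces the same amount; substituting q_j = q_i yields q_i = 371/6.
Total output Q = 371/6 + 371/6 = 371/3.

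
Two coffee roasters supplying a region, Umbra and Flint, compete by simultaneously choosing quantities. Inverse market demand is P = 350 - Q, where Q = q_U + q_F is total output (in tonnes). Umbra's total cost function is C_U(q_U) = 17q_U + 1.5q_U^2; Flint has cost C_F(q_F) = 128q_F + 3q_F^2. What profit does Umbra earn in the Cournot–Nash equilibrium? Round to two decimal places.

9801.72

Umbra's profit: π_U = (350 - Q)q_U - (17q_U + (3/2)q_U²). Setting ∂π_U/∂q_U = 0: 333 - 5q_U - (q_F) = 0.
Flint's profit: π_F = (350 - Q)q_F - (128q_F + 3q_F²). Setting ∂π_F/∂q_F = 0: 222 - 8q_F - (q_U) = 0.
Best responses: q_U = (333 - q_F)/5, q_F = (222 - q_U)/8.
Solving the pair: q_U = 814/13, q_F = 259/13.
Price P = 350 - 1073/13 = 267.4615.
Umbra's profit: 267.4615·(814/13) - 17·(814/13) - (3/2)(814/13)² = 9801.7160.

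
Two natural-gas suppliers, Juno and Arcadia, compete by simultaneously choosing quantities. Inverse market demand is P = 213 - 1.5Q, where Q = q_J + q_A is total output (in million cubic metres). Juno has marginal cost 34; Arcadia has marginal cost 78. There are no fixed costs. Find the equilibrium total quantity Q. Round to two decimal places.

69.78

Juno's profit: π_J = (213 - 1.5Q)q_J - (34q_J). Setting ∂π_J/∂q_J = 0: 179 - 3q_J - (3/2)(q_A) = 0.
Arcadia's profit: π_A = (213 - 1.5Q)q_A - (78q_A). Setting ∂π_A/∂q_A = 0: 135 - 3q_A - (3/2)(q_J) = 0.
So q_J = (179 - (3/2)q_A)/3 and q_A = (135 - (3/2)q_J)/3.
Substituting one into the other gives q_J = 446/9 and q_A = 182/9.
Total output Q = 446/9 + 182/9 = 628/9.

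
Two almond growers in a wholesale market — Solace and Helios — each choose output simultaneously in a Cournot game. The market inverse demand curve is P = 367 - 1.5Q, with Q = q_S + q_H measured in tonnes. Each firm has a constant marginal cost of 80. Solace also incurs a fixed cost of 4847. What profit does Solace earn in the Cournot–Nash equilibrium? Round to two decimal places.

A representative firm's profit is π_i = q_i(367 - 1.5Q) - 80q_i.
First-order condition (treating rivals' output as given): 287 - 3q_i - (3/2)q_j = 0.
With identical firms every q_j equals q_i, so q_j = q_i and 287 = (9/2)q_i, giving q_i = 574/9.
Price P = 367 - (3/2)·(1148/9) = 527/3.
Solace's profit: (527/3 - 80)·(574/9) - 4847 = 1254.4074.

1254.41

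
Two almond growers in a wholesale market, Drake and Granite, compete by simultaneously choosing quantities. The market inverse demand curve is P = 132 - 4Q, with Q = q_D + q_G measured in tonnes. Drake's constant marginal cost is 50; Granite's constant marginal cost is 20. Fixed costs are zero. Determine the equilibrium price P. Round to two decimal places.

67.33

Drake's profit: π_D = (132 - 4Q)q_D - (50q_D). Setting ∂π_D/∂q_D = 0: 82 - 8q_D - 4(q_G) = 0.
Granite's first-order condition: 112 - 8q_G - 4(q_D) = 0.
So q_D = (82 - 4q_G)/8 and q_G = (112 - 4q_D)/8.
Substituting one into the other gives q_D = 13/3 and q_G = 71/6.
Total output Q = 97/6, so price P = 132 - 4·(97/6) = 202/3.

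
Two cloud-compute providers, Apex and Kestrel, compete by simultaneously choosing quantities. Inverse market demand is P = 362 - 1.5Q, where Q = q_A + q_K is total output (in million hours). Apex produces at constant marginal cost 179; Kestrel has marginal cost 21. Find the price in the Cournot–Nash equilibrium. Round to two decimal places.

187.33

Apex's profit: π_A = (362 - 1.5Q)q_A - (179q_A). Setting ∂π_A/∂q_A = 0: 183 - 3q_A - (3/2)(q_K) = 0.
Kestrel's profit: π_K = (362 - 1.5Q)q_K - (21q_K). Setting ∂π_K/∂q_K = 0: 341 - 3q_K - (3/2)(q_A) = 0.
Rearranging gives the reaction functions q_A = (183 - (3/2)q_K)/3 and q_K = (341 - (3/2)q_A)/3.
Solving the pair: q_A = 50/9, q_K = 998/9.
Total output Q = 1048/9, so price P = 362 - (3/2)·(1048/9) = 562/3.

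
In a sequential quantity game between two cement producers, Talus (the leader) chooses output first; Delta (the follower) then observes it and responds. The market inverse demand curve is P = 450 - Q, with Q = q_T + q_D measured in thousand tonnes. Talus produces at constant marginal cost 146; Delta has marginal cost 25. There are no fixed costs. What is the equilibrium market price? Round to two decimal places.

191.75

Solve by backward induction. Given q_T, the follower Delta maximises π_D = (450 - q_T - q_D)q_D - 25q_D.
∂π_D/∂q_D = 425 - q_T - 2q_D = 0 gives the reaction function q_D = (425 - q_T)/2.
The leader anticipates this reaction. Substituting into P = 450 - Q gives P = 475/2 - (1/2)q_T, so π_T = (475/2 - (1/2)q_T)q_T - 146q_T.
Maximising: ∂π_T/∂q_T = 183/2 - q_T = 0, giving q_T = 183/2.
Then q_D = (425 - 183/2)/2 = 667/4.
Total output Q = 1033/4, so price P = 450 - 1033/4 = 767/4.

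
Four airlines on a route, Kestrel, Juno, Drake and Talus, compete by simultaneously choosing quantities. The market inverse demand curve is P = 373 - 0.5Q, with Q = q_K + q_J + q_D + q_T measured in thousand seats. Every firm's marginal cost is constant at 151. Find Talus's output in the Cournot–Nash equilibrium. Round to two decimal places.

88.80

Each firm earns π_i = (373 - 0.5Q)q_i - 151q_i.
First-order condition (treating rivals' output as given): 222 - q_i - (1/2)·Σ_{j≠i} q_j = 0.
By symmetry each firm produces the same amount; substituting Σ_{j≠i} q_j = 3q_i yields q_i = 222/(5/2) = 444/5.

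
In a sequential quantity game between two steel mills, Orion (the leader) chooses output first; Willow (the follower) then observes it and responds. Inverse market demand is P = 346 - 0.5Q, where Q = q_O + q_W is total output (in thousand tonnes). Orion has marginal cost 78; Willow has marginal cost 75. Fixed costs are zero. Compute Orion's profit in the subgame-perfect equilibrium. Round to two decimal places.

17556.25

Solve by backward induction. Given q_O, the follower Willow maximises π_W = (346 - (1/2)q_O - (1/2)q_W)q_W - 75q_W.
Follower FOC: 271 - (1/2)q_O - q_W = 0, so q_W(q_O) = (271 - (1/2)q_O).
The leader anticipates this reaction. Substituting into P = 346 - 0.5Q gives P = 421/2 - (1/4)q_O, so π_O = (421/2 - (1/4)q_O)q_O - 78q_O.
Leader FOC: 265/2 - (1/2)q_O = 0, so q_O = 265.
Then q_W = (271 - (1/2)·265) = 277/2.
Price P = 346 - (1/2)·(807/2) = 577/4.
Orion's profit: (577/4 - 78)·265 = 17556.2500.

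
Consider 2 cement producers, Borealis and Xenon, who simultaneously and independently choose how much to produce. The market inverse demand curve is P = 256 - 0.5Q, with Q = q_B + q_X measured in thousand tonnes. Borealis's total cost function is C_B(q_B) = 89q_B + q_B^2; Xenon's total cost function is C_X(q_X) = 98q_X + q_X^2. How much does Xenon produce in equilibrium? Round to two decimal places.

44.63

Borealis's profit: π_B = (256 - 0.5Q)q_B - (89q_B + q_B²). Setting ∂π_B/∂q_B = 0: 167 - 3q_B - (1/2)(q_X) = 0.
Xenon's profit: π_X = (256 - 0.5Q)q_X - (98q_X + q_X²). Setting ∂π_X/∂q_X = 0: 158 - 3q_X - (1/2)(q_B) = 0.
Rearranging gives the reaction functions q_B = (167 - (1/2)q_X)/3 and q_X = (158 - (1/2)q_B)/3.
Solving the pair: q_B = 1688/35, q_X = 1562/35.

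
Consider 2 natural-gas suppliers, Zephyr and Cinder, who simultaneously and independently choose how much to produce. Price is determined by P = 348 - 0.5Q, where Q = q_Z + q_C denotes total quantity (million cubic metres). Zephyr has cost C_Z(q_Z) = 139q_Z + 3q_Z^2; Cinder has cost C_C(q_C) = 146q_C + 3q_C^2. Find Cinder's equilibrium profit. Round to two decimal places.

2525.40

Zephyr's profit: π_Z = (348 - 0.5Q)q_Z - (139q_Z + 3q_Z²). Setting ∂π_Z/∂q_Z = 0: 209 - 7q_Z - (1/2)(q_C) = 0.
Cinder's first-order condition: 202 - 7q_C - (1/2)(q_Z) = 0.
So q_Z = (209 - (1/2)q_C)/7 and q_C = (202 - (1/2)q_Z)/7.
Solving the pair: q_Z = 1816/65, q_C = 1746/65.
Price P = 348 - (1/2)·(274/5) = 1603/5.
Cinder's profit: (1603/5)·(1746/65) - 146·(1746/65) - 3(1746/65)² = 2525.3979.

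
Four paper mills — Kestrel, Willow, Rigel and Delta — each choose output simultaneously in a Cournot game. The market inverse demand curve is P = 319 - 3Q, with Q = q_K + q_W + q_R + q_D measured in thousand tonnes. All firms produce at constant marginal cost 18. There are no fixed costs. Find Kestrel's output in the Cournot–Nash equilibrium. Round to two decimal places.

20.07

Each firm earns π_i = (319 - 3Q)q_i - 18q_i.
First-order condition (treating rivals' output as given): 301 - 6q_i - 3·Σ_{j≠i} q_j = 0.
By symmetry each firm produces the same amount; substituting Σ_{j≠i} q_j = 3q_i yields q_i = 301/15.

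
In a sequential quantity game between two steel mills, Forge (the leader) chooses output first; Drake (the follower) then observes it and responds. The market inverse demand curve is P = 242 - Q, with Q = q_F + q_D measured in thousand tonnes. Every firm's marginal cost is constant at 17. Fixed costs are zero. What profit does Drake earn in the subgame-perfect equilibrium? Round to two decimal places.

Solve by backward induction. Given q_F, the follower Drake maximises π_D = (242 - q_F - q_D)q_D - 17q_D.
Follower FOC: 225 - q_F - 2q_D = 0, so q_D(q_F) = (225 - q_F)/2.
The leader anticipates this reaction. Substituting into P = 242 - Q gives P = 259/2 - (1/2)q_F, so π_F = (259/2 - (1/2)q_F)q_F - 17q_F.
Maximising: ∂π_F/∂q_F = 225/2 - q_F = 0, giving q_F = 225/2.
Then q_D = (225 - 225/2)/2 = 225/4.
Price P = 242 - 675/4 = 293/4.
Drake's profit: (293/4 - 17)·(225/4) = 3164.0625.

3164.06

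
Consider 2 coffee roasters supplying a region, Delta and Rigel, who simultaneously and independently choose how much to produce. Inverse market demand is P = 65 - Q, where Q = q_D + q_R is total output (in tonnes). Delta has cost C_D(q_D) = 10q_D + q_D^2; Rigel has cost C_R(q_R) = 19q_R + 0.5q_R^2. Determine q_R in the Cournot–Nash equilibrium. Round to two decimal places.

Delta's profit: π_D = (65 - Q)q_D - (10q_D + q_D²). Setting ∂π_D/∂q_D = 0: 55 - 4q_D - (q_R) = 0.
Rigel's profit: π_R = (65 - Q)q_R - (19q_R + (1/2)q_R²). Setting ∂π_R/∂q_R = 0: 46 - 3q_R - (q_D) = 0.
Best responses: q_D = (55 - q_R)/4, q_R = (46 - q_D)/3.
Solving the pair: q_D = 119/11, q_R = 129/11.

11.73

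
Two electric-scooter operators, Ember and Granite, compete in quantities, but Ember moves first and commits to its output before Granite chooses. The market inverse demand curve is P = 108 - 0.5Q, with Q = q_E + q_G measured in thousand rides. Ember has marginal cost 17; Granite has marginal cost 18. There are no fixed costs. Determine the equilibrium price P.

The follower Granite best-responds to any q_E: π_G = (108 - 0.5Q)q_G - 18q_G.
Setting the follower's marginal profit to zero, 90 - (1/2)q_E - q_G = 0, i.e. q_G = (90 - (1/2)q_E).
Ember substitutes q_G(q_E) into its own profit: π_E = q_E(108 - (1/2)q_E - (90 - (1/2)q_E)/2) - 17q_E = (63 - (1/4)q_E)q_E - 17q_E.
Leader FOC: 46 - (1/2)q_E = 0, so q_E = 92.
Then q_G = (90 - (1/2)·92) = 44.
Total output Q = 136, so price P = 108 - (1/2)·136 = 40.

40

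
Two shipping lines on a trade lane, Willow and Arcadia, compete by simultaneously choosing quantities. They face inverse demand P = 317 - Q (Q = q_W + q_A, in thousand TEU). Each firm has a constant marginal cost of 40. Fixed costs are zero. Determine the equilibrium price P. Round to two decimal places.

132.33

Each firm earns π_i = (317 - Q)q_i - 40q_i.
Setting ∂π_i/∂q_i = 0 with rivals' quantities fixed: 277 - 2q_i - q_j = 0.
With identical firms every q_j equals q_i, so q_j = q_i and 277 = 3q_i, giving q_i = 277/3.
Total output Q = 554/3, so price P = 317 - 554/3 = 397/3.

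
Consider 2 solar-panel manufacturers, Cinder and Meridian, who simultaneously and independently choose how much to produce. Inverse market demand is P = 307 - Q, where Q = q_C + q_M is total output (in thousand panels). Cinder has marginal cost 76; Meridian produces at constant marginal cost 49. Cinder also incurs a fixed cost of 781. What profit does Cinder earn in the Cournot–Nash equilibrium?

Cinder's profit: π_C = (307 - Q)q_C - (76q_C). Setting ∂π_C/∂q_C = 0: 231 - 2q_C - (q_M) = 0.
Meridian's profit: π_M = (307 - Q)q_M - (49q_M). Setting ∂π_M/∂q_M = 0: 258 - 2q_M - (q_C) = 0.
Best responses: q_C = (231 - q_M)/2, q_M = (258 - q_C)/2.
Solving the pair: q_C = 68, q_M = 95.
Price P = 307 - 163 = 144.
Cinder's profit: (144 - 76)·68 - 781 = 3843.

3843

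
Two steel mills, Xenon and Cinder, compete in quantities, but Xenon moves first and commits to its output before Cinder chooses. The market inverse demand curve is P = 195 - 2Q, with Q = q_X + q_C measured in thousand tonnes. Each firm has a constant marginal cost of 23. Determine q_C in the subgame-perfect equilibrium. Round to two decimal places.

21.50

The follower Cinder best-responds to any q_X: π_C = (195 - 2Q)q_C - 23q_C.
Setting the follower's marginal profit to zero, 172 - 2q_X - 4q_C = 0, i.e. q_C = (172 - 2q_X)/4.
The leader anticipates this reaction. Substituting into P = 195 - 2Q gives P = 109 - q_X, so π_X = (109 - q_X)q_X - 23q_X.
Leader FOC: 86 - 2q_X = 0, so q_X = 43.
Then q_C = (172 - 2·43)/4 = 43/2.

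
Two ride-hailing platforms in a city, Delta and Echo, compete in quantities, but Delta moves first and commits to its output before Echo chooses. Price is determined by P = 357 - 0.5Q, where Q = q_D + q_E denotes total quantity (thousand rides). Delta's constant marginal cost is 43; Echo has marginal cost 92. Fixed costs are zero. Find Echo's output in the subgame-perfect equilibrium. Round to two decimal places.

Solve by backward induction. Given q_D, the follower Echo maximises π_E = (357 - (1/2)q_D - (1/2)q_E)q_E - 92q_E.
∂π_E/∂q_E = 265 - (1/2)q_D - q_E = 0 gives the reaction function q_E = (265 - (1/2)q_D).
Delta substitutes q_E(q_D) into its own profit: π_D = q_D(357 - (1/2)q_D - (265 - (1/2)q_D)/2) - 43q_D = (449/2 - (1/4)q_D)q_D - 43q_D.
Maximising: ∂π_D/∂q_D = 363/2 - (1/2)q_D = 0, giving q_D = 363.
Then q_E = (265 - (1/2)·363) = 167/2.

83.50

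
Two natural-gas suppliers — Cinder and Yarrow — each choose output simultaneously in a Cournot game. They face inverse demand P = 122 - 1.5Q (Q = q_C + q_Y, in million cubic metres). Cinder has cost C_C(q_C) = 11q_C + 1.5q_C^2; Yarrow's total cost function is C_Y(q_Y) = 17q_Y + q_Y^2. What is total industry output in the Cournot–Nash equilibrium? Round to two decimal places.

31.03

Cinder's profit: π_C = (122 - 1.5Q)q_C - (11q_C + (3/2)q_C²). Setting ∂π_C/∂q_C = 0: 111 - 6q_C - (3/2)(q_Y) = 0.
Yarrow's profit: π_Y = (122 - 1.5Q)q_Y - (17q_Y + q_Y²). Setting ∂π_Y/∂q_Y = 0: 105 - 5q_Y - (3/2)(q_C) = 0.
Best responses: q_C = (111 - (3/2)q_Y)/6, q_Y = (105 - (3/2)q_C)/5.
Substituting one into the other gives q_C = 530/37 and q_Y = 618/37.
Total output Q = 530/37 + 618/37 = 1148/37.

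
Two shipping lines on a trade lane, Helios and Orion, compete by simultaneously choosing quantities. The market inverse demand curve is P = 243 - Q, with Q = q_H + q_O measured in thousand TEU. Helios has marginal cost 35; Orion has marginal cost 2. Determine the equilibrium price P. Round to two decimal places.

93.33

Helios's profit: π_H = (243 - Q)q_H - (35q_H). Setting ∂π_H/∂q_H = 0: 208 - 2q_H - (q_O) = 0.
Orion's profit: π_O = (243 - Q)q_O - (2q_O). Setting ∂π_O/∂q_O = 0: 241 - 2q_O - (q_H) = 0.
So q_H = (208 - q_O)/2 and q_O = (241 - q_H)/2.
Solving the pair: q_H = 175/3, q_O = 274/3.
Total output Q = 449/3, so price P = 243 - 449/3 = 280/3.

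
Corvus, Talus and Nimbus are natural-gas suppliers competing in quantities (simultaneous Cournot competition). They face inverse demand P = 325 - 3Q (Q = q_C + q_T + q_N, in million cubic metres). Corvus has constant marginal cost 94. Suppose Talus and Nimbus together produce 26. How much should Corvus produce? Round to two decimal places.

25.50

With rivals' combined output fixed at 26, Corvus's profit is π_C = (325 - 3·26 - 3q_C)q_C - (94q_C) = (247 - 3q_C)q_C - (94q_C).
∂π_C/∂q_C = 153 - 6q_C = 0, so q_C = 51/2.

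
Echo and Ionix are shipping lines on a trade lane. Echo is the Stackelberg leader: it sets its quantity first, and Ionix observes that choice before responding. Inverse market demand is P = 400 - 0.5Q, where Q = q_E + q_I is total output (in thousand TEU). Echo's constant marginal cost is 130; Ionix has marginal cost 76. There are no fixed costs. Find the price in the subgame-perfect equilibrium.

Solve by backward induction. Given q_E, the follower Ionix maximises π_I = (400 - (1/2)q_E - (1/2)q_I)q_I - 76q_I.
∂π_I/∂q_I = 324 - (1/2)q_E - q_I = 0 gives the reaction function q_I = (324 - (1/2)q_E).
Echo substitutes q_I(q_E) into its own profit: π_E = q_E(400 - (1/2)q_E - (324 - (1/2)q_E)/2) - 130q_E = (238 - (1/4)q_E)q_E - 130q_E.
The leader's first-order condition 108 - (1/2)q_E = 0 yields q_E = 216.
Then q_I = (324 - (1/2)·216) = 216.
Total output Q = 432, so price P = 400 - (1/2)·432 = 184.

184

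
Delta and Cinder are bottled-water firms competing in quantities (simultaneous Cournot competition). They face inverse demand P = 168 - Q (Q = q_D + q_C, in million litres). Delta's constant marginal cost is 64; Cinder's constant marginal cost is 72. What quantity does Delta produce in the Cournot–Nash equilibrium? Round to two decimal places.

37.33

Delta's profit: π_D = (168 - Q)q_D - (64q_D). Setting ∂π_D/∂q_D = 0: 104 - 2q_D - (q_C) = 0.
Cinder's profit: π_C = (168 - Q)q_C - (72q_C). Setting ∂π_C/∂q_C = 0: 96 - 2q_C - (q_D) = 0.
Best responses: q_D = (104 - q_C)/2, q_C = (96 - q_D)/2.
Substituting one into the other gives q_D = 112/3 and q_C = 88/3.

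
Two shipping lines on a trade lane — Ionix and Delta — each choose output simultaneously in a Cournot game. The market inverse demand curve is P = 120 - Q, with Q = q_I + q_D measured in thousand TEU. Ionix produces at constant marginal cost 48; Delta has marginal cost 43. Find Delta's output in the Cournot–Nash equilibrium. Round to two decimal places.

27.33

Ionix's profit: π_I = (120 - Q)q_I - (48q_I). Setting ∂π_I/∂q_I = 0: 72 - 2q_I - (q_D) = 0.
Delta's first-order condition: 77 - 2q_D - (q_I) = 0.
Best responses: q_I = (72 - q_D)/2, q_D = (77 - q_I)/2.
Solving the pair: q_I = 67/3, q_D = 82/3.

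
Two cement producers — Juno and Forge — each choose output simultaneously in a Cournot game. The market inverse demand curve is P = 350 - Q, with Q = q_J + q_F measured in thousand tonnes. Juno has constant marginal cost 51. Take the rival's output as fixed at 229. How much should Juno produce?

With the rival's output fixed at 229, Juno's profit is π_J = (350 - 229 - q_J)q_J - (51q_J) = (121 - q_J)q_J - (51q_J).
∂π_J/∂q_J = 70 - 2q_J = 0, so q_J = 35.

35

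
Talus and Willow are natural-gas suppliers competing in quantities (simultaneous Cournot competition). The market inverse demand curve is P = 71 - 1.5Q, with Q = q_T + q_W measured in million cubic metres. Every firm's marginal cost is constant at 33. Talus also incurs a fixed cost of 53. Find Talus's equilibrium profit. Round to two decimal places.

A representative firm's profit is π_i = q_i(71 - 1.5Q) - 33q_i.
First-order condition (treating rivals' output as given): 38 - 3q_i - (3/2)q_j = 0.
By symmetry each firm produces the same amount; substituting q_j = q_i yields q_i = 38/(9/2) = 76/9.
Price P = 71 - (3/2)·(152/9) = 137/3.
Talus's profit: (137/3 - 33)·(76/9) - 53 = 1457/27.

53.96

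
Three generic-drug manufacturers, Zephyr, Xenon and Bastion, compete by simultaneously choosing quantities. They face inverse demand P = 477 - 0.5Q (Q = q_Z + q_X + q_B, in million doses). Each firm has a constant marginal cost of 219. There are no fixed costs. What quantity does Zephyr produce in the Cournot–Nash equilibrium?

A representative firm's profit is π_i = q_i(477 - 0.5Q) - 219q_i.
First-order condition (treating rivals' output as given): 258 - q_i - (1/2)·Σ_{j≠i} q_j = 0.
By symmetry each firm produces the same amount; substituting Σ_{j≠i} q_j = 2q_i yields q_i = 258/2 = 129.

129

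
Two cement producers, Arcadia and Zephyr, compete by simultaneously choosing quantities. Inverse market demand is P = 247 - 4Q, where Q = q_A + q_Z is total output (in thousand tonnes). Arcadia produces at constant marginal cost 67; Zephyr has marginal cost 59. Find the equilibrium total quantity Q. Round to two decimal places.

Arcadia's profit: π_A = (247 - 4Q)q_A - (67q_A). Setting ∂π_A/∂q_A = 0: 180 - 8q_A - 4(q_Z) = 0.
Zephyr's first-order condition: 188 - 8q_Z - 4(q_A) = 0.
So q_A = (180 - 4q_Z)/8 and q_Z = (188 - 4q_A)/8.
Solving the pair: q_A = 43/3, q_Z = 49/3.
Total output Q = 43/3 + 49/3 = 92/3.

30.67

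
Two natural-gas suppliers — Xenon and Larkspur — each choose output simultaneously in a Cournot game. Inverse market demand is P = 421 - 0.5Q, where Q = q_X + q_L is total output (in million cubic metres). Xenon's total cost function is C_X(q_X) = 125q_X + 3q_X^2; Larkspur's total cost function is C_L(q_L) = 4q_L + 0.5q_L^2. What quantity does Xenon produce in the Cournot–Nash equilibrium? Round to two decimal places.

27.89

Xenon's profit: π_X = (421 - 0.5Q)q_X - (125q_X + 3q_X²). Setting ∂π_X/∂q_X = 0: 296 - 7q_X - (1/2)(q_L) = 0.
Larkspur's first-order condition: 417 - 2q_L - (1/2)(q_X) = 0.
So q_X = (296 - (1/2)q_L)/7 and q_L = (417 - (1/2)q_X)/2.
Solving the pair: q_X = 1534/55, q_L = 201.5273.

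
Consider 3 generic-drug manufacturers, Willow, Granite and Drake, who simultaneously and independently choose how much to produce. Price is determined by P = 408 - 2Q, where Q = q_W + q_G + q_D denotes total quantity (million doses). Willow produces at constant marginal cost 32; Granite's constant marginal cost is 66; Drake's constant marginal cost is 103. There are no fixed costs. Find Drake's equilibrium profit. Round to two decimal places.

1212.78

Willow's profit: π_W = (408 - 2Q)q_W - (32q_W). Setting ∂π_W/∂q_W = 0: 376 - 4q_W - 2(q_G + q_D) = 0.
Granite's profit: π_G = (408 - 2Q)q_G - (66q_G). Setting ∂π_G/∂q_G = 0: 342 - 4q_G - 2(q_W + q_D) = 0.
Drake's profit: π_D = (408 - 2Q)q_D - (103q_D). Setting ∂π_D/∂q_D = 0: 305 - 4q_D - 2(q_W + q_G) = 0.
Adding the 3 first-order conditions: 1023 − 8Q = 0, so Q = 1023/8.
Back-substituting: q_W = (376 − 1023/4)/2 = 481/8, q_G = (342 − 1023/4)/2 = 345/8, q_D = (305 − 1023/4)/2 = 197/8.
Price P = 408 - 2·(1023/8) = 609/4.
Drake's profit: (609/4 - 103)·(197/8) = 1212.7813.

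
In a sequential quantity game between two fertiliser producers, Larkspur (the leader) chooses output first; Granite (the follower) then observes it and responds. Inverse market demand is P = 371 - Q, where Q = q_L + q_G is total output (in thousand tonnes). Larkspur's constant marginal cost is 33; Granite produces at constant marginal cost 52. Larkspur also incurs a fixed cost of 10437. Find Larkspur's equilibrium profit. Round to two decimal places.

The follower Granite best-responds to any q_L: π_G = (371 - Q)q_G - 52q_G.
Follower FOC: 319 - q_L - 2q_G = 0, so q_G(q_L) = (319 - q_L)/2.
The leader anticipates this reaction. Substituting into P = 371 - Q gives P = 423/2 - (1/2)q_L, so π_L = (423/2 - (1/2)q_L)q_L - 33q_L.
The leader's first-order condition 357/2 - q_L = 0 yields q_L = 357/2.
Then q_G = (319 - 357/2)/2 = 281/4.
Price P = 371 - 995/4 = 489/4.
Larkspur's profit: (489/4 - 33)·(357/2) - 10437 = 5494.1250.

5494.13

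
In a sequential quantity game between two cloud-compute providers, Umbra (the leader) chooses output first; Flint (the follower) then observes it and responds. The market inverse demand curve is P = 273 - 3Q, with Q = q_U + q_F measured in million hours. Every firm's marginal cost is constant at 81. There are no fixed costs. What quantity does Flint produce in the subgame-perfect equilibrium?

16

Solve by backward induction. Given q_U, the follower Flint maximises π_F = (273 - 3q_U - 3q_F)q_F - 81q_F.
Follower FOC: 192 - 3q_U - 6q_F = 0, so q_F(q_U) = (192 - 3q_U)/6.
Umbra substitutes q_F(q_U) into its own profit: π_U = q_U(273 - 3q_U - (192 - 3q_U)/2) - 81q_U = (177 - (3/2)q_U)q_U - 81q_U.
Maximising: ∂π_U/∂q_U = 96 - 3q_U = 0, giving q_U = 32.
Then q_F = (192 - 3·32)/6 = 16.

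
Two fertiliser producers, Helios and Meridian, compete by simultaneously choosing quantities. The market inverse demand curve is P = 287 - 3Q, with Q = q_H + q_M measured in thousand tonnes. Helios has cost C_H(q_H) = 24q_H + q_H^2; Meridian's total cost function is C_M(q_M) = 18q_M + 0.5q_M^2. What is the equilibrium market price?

Helios's profit: π_H = (287 - 3Q)q_H - (24q_H + q_H²). Setting ∂π_H/∂q_H = 0: 263 - 8q_H - 3(q_M) = 0.
Meridian's profit: π_M = (287 - 3Q)q_M - (18q_M + (1/2)q_M²). Setting ∂π_M/∂q_M = 0: 269 - 7q_M - 3(q_H) = 0.
Best responses: q_H = (263 - 3q_M)/8, q_M = (269 - 3q_H)/7.
Solving the pair: q_H = 22, q_M = 29.
Total output Q = 51, so price P = 287 - 3·51 = 134.

134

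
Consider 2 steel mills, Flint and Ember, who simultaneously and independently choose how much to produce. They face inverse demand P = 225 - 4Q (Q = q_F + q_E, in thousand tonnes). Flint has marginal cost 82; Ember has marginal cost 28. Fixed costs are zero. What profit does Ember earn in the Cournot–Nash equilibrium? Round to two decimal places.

Flint's profit: π_F = (225 - 4Q)q_F - (82q_F). Setting ∂π_F/∂q_F = 0: 143 - 8q_F - 4(q_E) = 0.
Ember's first-order condition: 197 - 8q_E - 4(q_F) = 0.
So q_F = (143 - 4q_E)/8 and q_E = (197 - 4q_F)/8.
Solving the pair: q_F = 89/12, q_E = 251/12.
Price P = 225 - 4·(85/3) = 335/3.
Ember's profit: (335/3 - 28)·(251/12) = 1750.0278.

1750.03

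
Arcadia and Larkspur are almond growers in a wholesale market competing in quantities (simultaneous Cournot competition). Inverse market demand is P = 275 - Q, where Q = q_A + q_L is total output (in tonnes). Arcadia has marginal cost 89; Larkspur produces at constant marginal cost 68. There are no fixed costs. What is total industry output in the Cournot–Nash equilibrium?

131

Arcadia's profit: π_A = (275 - Q)q_A - (89q_A). Setting ∂π_A/∂q_A = 0: 186 - 2q_A - (q_L) = 0.
Larkspur's first-order condition: 207 - 2q_L - (q_A) = 0.
Best responses: q_A = (186 - q_L)/2, q_L = (207 - q_A)/2.
Substituting one into the other gives q_A = 55 and q_L = 76.
Total output Q = 55 + 76 = 131.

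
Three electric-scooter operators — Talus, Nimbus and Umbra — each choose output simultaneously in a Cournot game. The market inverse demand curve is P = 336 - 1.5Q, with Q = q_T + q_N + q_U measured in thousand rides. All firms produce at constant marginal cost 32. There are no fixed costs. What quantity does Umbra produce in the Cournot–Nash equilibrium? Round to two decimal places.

50.67

Each firm earns π_i = (336 - 1.5Q)q_i - 32q_i.
First-order condition (treating rivals' output as given): 304 - 3q_i - (3/2)·Σ_{j≠i} q_j = 0.
With identical firms every q_j equals q_i, so Σ_{j≠i} q_j = 2q_i and 304 = 6q_i, giving q_i = 152/3.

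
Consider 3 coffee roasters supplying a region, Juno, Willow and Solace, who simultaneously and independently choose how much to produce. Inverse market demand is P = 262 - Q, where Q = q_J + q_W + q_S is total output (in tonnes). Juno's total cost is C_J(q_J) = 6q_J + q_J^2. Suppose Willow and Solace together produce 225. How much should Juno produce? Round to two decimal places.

7.75

With rivals' combined output fixed at 225, Juno's profit is π_J = (262 - 225 - q_J)q_J - (6q_J + q_J²) = (37 - q_J)q_J - (6q_J + q_J²).
∂π_J/∂q_J = 31 - 4q_J = 0, so q_J = 31/4.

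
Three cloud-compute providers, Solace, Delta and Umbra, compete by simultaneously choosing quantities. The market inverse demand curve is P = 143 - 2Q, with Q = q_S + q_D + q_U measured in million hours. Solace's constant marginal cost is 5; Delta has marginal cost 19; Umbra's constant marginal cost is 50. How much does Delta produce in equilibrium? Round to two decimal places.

Solace's profit: π_S = (143 - 2Q)q_S - (5q_S). Setting ∂π_S/∂q_S = 0: 138 - 4q_S - 2(q_D + q_U) = 0.
Delta's profit: π_D = (143 - 2Q)q_D - (19q_D). Setting ∂π_D/∂q_D = 0: 124 - 4q_D - 2(q_S + q_U) = 0.
Umbra's first-order condition: 93 - 4q_U - 2(q_S + q_D) = 0.
Adding the 3 conditions: 355 − 4Q − 4Q = 0, i.e. Q = 355/8.
Back-substituting: q_S = (138 − 355/4)/2 = 197/8, q_D = (124 − 355/4)/2 = 141/8, q_U = (93 − 355/4)/2 = 17/8.

17.63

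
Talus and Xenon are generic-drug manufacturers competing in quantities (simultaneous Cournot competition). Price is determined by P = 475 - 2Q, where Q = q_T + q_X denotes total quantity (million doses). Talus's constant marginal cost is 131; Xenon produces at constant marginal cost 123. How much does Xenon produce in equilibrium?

60

Talus's profit: π_T = (475 - 2Q)q_T - (131q_T). Setting ∂π_T/∂q_T = 0: 344 - 4q_T - 2(q_X) = 0.
Xenon's profit: π_X = (475 - 2Q)q_X - (123q_X). Setting ∂π_X/∂q_X = 0: 352 - 4q_X - 2(q_T) = 0.
Rearranging gives the reaction functions q_T = (344 - 2q_X)/4 and q_X = (352 - 2q_T)/4.
Solving the pair: q_T = 56, q_X = 60.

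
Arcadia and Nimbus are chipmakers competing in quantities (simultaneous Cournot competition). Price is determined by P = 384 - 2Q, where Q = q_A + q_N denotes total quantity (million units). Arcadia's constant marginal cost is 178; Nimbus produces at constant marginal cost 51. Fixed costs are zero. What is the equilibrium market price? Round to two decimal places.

204.33

Arcadia's profit: π_A = (384 - 2Q)q_A - (178q_A). Setting ∂π_A/∂q_A = 0: 206 - 4q_A - 2(q_N) = 0.
Nimbus's profit: π_N = (384 - 2Q)q_N - (51q_N). Setting ∂π_N/∂q_N = 0: 333 - 4q_N - 2(q_A) = 0.
Rearranging gives the reaction functions q_A = (206 - 2q_N)/4 and q_N = (333 - 2q_A)/4.
Solving the pair: q_A = 79/6, q_N = 230/3.
Total output Q = 539/6, so price P = 384 - 2·(539/6) = 613/3.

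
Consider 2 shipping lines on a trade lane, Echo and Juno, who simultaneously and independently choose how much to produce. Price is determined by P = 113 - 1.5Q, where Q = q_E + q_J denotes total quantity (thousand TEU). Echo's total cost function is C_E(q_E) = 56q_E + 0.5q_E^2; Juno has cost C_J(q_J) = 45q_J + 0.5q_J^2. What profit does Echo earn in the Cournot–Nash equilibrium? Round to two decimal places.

167.94

Echo's profit: π_E = (113 - 1.5Q)q_E - (56q_E + (1/2)q_E²). Setting ∂π_E/∂q_E = 0: 57 - 4q_E - (3/2)(q_J) = 0.
Juno's first-order condition: 68 - 4q_J - (3/2)(q_E) = 0.
Best responses: q_E = (57 - (3/2)q_J)/4, q_J = (68 - (3/2)q_E)/4.
Solving the pair: q_E = 504/55, q_J = 746/55.
Price P = 113 - (3/2)·(250/11) = 868/11.
Echo's profit: (868/11)·(504/55) - 56·(504/55) - (1/2)(504/55)² = 167.9445.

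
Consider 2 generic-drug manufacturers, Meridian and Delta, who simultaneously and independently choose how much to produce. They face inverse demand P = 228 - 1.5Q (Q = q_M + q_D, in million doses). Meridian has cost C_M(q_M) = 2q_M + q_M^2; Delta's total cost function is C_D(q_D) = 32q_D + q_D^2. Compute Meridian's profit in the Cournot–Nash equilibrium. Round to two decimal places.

Meridian's profit: π_M = (228 - 1.5Q)q_M - (2q_M + q_M²). Setting ∂π_M/∂q_M = 0: 226 - 5q_M - (3/2)(q_D) = 0.
Delta's first-order condition: 196 - 5q_D - (3/2)(q_M) = 0.
Rearranging gives the reaction functions q_M = (226 - (3/2)q_D)/5 and q_D = (196 - (3/2)q_M)/5.
Substituting one into the other gives q_M = 36.7473 and q_D = 28.1758.
Price P = 228 - (3/2)·(844/13) = 1698/13.
Meridian's profit: (1698/13)·36.7473 - 2·36.7473 - 36.7473² = 3375.9015.

3375.90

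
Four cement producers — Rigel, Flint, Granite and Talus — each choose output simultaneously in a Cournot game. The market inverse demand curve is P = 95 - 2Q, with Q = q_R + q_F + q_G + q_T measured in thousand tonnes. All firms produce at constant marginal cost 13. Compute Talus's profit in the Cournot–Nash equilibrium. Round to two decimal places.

Each firm earns π_i = (95 - 2Q)q_i - 13q_i.
First-order condition (treating rivals' output as given): 82 - 4q_i - 2·Σ_{j≠i} q_j = 0.
By symmetry each firm produces the same amount; substituting Σ_{j≠i} q_j = 3q_i yields q_i = 82/10 = 41/5.
Price P = 95 - 2·(164/5) = 147/5.
Talus's profit: (147/5 - 13)·(41/5) = 134.4800.

134.48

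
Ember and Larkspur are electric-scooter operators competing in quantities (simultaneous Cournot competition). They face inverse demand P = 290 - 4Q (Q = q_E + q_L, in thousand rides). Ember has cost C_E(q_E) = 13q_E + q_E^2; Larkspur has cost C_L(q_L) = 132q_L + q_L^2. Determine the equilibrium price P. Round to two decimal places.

165.71

Ember's profit: π_E = (290 - 4Q)q_E - (13q_E + q_E²). Setting ∂π_E/∂q_E = 0: 277 - 10q_E - 4(q_L) = 0.
Larkspur's profit: π_L = (290 - 4Q)q_L - (132q_L + q_L²). Setting ∂π_L/∂q_L = 0: 158 - 10q_L - 4(q_E) = 0.
So q_E = (277 - 4q_L)/10 and q_L = (158 - 4q_E)/10.
Solving the pair: q_E = 1069/42, q_L = 118/21.
Total output Q = 435/14, so price P = 290 - 4·(435/14) = 1160/7.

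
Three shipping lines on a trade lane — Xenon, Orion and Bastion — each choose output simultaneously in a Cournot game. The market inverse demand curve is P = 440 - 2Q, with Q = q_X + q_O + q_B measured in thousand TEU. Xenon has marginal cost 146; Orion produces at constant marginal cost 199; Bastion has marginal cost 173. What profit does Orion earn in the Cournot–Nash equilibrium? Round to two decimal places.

820.13

Xenon's profit: π_X = (440 - 2Q)q_X - (146q_X). Setting ∂π_X/∂q_X = 0: 294 - 4q_X - 2(q_O + q_B) = 0.
Orion's first-order condition: 241 - 4q_O - 2(q_X + q_B) = 0.
Bastion's first-order condition: 267 - 4q_B - 2(q_X + q_O) = 0.
Adding the 3 first-order conditions: 802 − 8Q = 0, so Q = 401/4.
Back-substituting: q_X = (294 − 401/2)/2 = 187/4, q_O = (241 − 401/2)/2 = 81/4, q_B = (267 − 401/2)/2 = 133/4.
Price P = 440 - 2·(401/4) = 479/2.
Orion's profit: (479/2 - 199)·(81/4) = 820.1250.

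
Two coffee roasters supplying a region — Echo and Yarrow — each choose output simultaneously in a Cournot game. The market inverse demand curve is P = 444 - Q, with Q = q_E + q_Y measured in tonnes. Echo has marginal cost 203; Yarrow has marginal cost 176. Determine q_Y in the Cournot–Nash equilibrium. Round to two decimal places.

98.33

Echo's profit: π_E = (444 - Q)q_E - (203q_E). Setting ∂π_E/∂q_E = 0: 241 - 2q_E - (q_Y) = 0.
Yarrow's first-order condition: 268 - 2q_Y - (q_E) = 0.
So q_E = (241 - q_Y)/2 and q_Y = (268 - q_E)/2.
Solving the pair: q_E = 214/3, q_Y = 295/3.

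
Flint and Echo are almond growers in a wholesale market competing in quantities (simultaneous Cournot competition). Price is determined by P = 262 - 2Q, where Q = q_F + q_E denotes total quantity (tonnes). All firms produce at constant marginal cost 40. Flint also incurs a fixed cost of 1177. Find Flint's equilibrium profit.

A representative firm's profit is π_i = q_i(262 - 2Q) - 40q_i.
Setting ∂π_i/∂q_i = 0 with rivals' quantities fixed: 222 - 4q_i - 2q_j = 0.
By symmetry each firm produces the same amount; substituting q_j = q_i yields q_i = 222/6 = 37.
Price P = 262 - 2·74 = 114.
Flint's profit: (114 - 40)·37 - 1177 = 1561.

1561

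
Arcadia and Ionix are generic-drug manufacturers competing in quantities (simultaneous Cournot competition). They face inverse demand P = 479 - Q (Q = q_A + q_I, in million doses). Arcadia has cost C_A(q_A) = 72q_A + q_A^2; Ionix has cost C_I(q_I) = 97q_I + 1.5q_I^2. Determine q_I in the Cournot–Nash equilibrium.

Arcadia's profit: π_A = (479 - Q)q_A - (72q_A + q_A²). Setting ∂π_A/∂q_A = 0: 407 - 4q_A - (q_I) = 0.
Ionix's first-order condition: 382 - 5q_I - (q_A) = 0.
Best responses: q_A = (407 - q_I)/4, q_I = (382 - q_A)/5.
Solving the pair: q_A = 87, q_I = 59.

59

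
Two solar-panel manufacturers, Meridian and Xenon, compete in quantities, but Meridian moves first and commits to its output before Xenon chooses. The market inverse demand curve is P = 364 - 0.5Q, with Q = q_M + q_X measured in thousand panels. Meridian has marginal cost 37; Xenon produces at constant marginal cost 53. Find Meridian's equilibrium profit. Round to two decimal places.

The follower Xenon best-responds to any q_M: π_X = (364 - 0.5Q)q_X - 53q_X.
Follower FOC: 311 - (1/2)q_M - q_X = 0, so q_X(q_M) = (311 - (1/2)q_M).
The leader anticipates this reaction. Substituting into P = 364 - 0.5Q gives P = 417/2 - (1/4)q_M, so π_M = (417/2 - (1/4)q_M)q_M - 37q_M.
Maximising: ∂π_M/∂q_M = 343/2 - (1/2)q_M = 0, giving q_M = 343.
Then q_X = (311 - (1/2)·343) = 279/2.
Price P = 364 - (1/2)·(965/2) = 491/4.
Meridian's profit: (491/4 - 37)·343 = 29412.2500.

29412.25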